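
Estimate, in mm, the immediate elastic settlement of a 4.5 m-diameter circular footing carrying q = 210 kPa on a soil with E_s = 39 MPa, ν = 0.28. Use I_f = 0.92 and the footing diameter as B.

Immediate (elastic) settlement: S_e = q·B·(1−ν²)/E_s · I_f.
E_s = 39 MPa = 39000 kPa.
S_e = 210 × 4.5 × (1 − 0.28²) / 39000 × 0.92
    = 210 × 4.5 × 0.9216 / 39000 × 0.92
    = 0.02054 m = 20.54 mm

S_e ≈ 20.5 mm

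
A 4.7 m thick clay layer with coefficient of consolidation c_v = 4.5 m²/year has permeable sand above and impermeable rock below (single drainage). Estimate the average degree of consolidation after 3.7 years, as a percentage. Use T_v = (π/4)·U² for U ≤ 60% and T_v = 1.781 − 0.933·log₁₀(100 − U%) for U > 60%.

Drainage path length: H_d = H = 4.7 m (single drainage).
T_v = c_v·t/H_d² = 4.5×3.7/4.7² = 0.75373.
T_v = 0.75373 corresponds to the U > 60% branch:
U = 1 − 10^((1.781 − T_v)/0.933)/100 = 0.8738

U ≈ 87.4 %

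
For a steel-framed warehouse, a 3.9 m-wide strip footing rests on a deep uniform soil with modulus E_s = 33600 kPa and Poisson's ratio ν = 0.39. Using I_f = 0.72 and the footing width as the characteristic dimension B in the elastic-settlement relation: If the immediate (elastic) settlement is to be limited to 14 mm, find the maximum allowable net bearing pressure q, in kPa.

S_e = q·B·(1−ν²)/E_s · I_f  ⇒  q = S_e·E_s / (B·(1−ν²)·I_f).
q = 0.014 × 33600 / (3.9 × 0.8479 × 0.72) = 197.6 kPa

q ≈ 198 kPa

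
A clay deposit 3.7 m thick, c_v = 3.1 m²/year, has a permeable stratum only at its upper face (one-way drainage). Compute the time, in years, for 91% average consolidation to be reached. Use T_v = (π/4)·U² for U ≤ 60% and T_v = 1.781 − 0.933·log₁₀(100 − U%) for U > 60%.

t ≈ 3.93 years

Drainage path length: H_d = H = 3.7 m (single drainage).
U > 60%: T_v = 1.781 − 0.933·log₁₀(100 − 91) = 0.89069.
t = T_v·H_d²/c_v = 0.89069×3.7²/3.1 = 3.933 years.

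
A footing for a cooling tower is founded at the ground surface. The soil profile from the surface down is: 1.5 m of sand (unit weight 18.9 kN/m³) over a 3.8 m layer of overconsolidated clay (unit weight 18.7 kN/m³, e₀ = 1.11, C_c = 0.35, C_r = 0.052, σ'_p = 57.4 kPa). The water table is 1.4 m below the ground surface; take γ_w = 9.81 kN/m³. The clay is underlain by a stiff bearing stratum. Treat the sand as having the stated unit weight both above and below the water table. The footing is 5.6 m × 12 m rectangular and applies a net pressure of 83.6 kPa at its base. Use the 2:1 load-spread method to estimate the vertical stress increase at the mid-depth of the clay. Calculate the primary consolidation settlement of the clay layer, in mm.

Mid-depth of clay below the ground surface: z = 1.5 + 3.8/2 = 3.4 m.
Total vertical stress at mid-clay: σ_v = 18.9×1.5 + 18.7×1.9 = 63.88 kPa.
Pore pressure: u = 9.81×(3.4 − 1.4) = 19.62 kPa.
Initial effective stress: σ'_0 = σ_v − u = 63.88 − 19.62 = 44.26 kPa.
Stress increase at mid-clay by the 2:1 spreading method:
Δσ = qBL/((B+z)(L+z)) = 83.6×5.6×12/((5.6+3.4)(12+3.4)) = 40.533 kPa
Final effective stress: σ'_f = 44.26 + 40.533 = 84.793 kPa.
σ'_f = 84.793 > σ'_p = 57.4 kPa, so the stress path crosses the preconsolidation pressure — recompression up to σ'_p, then virgin compression beyond:
S_c = H/(1+e₀)·[C_r·log₁₀(σ'_p/σ'_0) + C_c·log₁₀(σ'_f/σ'_p)]
    = 3.8/2.11 × [0.052×log₁₀(57.4/44.26) + 0.35×log₁₀(84.793/57.4)]
    = 1.8009 × [0.0058708 + 0.059307] = 0.1174 m

S_c ≈ 117 mm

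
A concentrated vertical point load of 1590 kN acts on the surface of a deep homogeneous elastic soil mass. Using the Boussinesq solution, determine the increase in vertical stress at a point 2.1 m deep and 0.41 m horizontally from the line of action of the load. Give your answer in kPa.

Δσ_z ≈ 157 kPa

Boussinesq vertical stress below a point load on an elastic half-space:
Δσ_z = 3P/(2πz²) · [1 + (r/z)²]^(−5/2)
r/z = 0.41/2.1 = 0.19524; [1+(r/z)²]^(−5/2) = 0.91072.
Δσ_z = 3×1590/(2π×2.1²) × 0.91072 = 172.15 × 0.91072 = 156.8 kPa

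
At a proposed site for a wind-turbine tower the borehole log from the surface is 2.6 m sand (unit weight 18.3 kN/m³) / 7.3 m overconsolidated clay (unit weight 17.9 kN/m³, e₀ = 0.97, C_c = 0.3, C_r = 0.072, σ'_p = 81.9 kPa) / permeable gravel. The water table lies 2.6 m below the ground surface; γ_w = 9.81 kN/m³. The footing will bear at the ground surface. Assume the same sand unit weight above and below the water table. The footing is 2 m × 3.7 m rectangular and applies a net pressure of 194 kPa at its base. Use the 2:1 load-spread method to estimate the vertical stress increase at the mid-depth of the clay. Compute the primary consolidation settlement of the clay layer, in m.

Mid-depth of clay below the ground surface: z = 2.6 + 7.3/2 = 6.25 m.
Total vertical stress at mid-clay: σ_v = 18.3×2.6 + 17.9×3.65 = 112.91 kPa.
Pore pressure: u = 9.81×(6.25 − 2.6) = 35.806 kPa.
Initial effective stress: σ'_0 = σ_v − u = 112.91 − 35.806 = 77.104 kPa.
Stress increase at mid-clay by the 2:1 spreading method:
Δσ = qBL/((B+z)(L+z)) = 194×2×3.7/((2+6.25)(3.7+6.25)) = 17.489 kPa
Final effective stress: σ'_f = 77.104 + 17.489 = 94.593 kPa.
σ'_f = 94.593 > σ'_p = 81.9 kPa, so the stress path crosses the preconsolidation pressure — recompression up to σ'_p, then virgin compression beyond:
S_c = H/(1+e₀)·[C_r·log₁₀(σ'_p/σ'_0) + C_c·log₁₀(σ'_f/σ'_p)]
    = 7.3/1.97 × [0.072×log₁₀(81.9/77.104) + 0.3×log₁₀(94.593/81.9)]
    = 3.7056 × [0.0018869 + 0.018773] = 0.07656 m

S_c ≈ 0.0766 m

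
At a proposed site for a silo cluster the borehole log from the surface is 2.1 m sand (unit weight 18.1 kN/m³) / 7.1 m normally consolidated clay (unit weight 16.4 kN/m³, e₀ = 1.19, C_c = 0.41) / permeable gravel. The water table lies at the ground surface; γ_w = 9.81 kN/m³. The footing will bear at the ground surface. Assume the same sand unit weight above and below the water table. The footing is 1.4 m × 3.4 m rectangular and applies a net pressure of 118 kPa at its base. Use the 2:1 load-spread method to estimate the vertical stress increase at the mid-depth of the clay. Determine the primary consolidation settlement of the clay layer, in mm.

Mid-depth of clay below the ground surface: z = 2.1 + 7.1/2 = 5.65 m.
Total vertical stress at mid-clay: σ_v = 18.1×2.1 + 16.4×3.55 = 96.23 kPa.
Pore pressure: u = 9.81×(5.65 − 0) = 55.427 kPa.
Initial effective stress: σ'_0 = σ_v − u = 96.23 − 55.427 = 40.803 kPa.
Stress increase at mid-clay by the 2:1 spreading method:
Δσ = qBL/((B+z)(L+z)) = 118×1.4×3.4/((1.4+5.65)(3.4+5.65)) = 8.8034 kPa
Final effective stress: σ'_f = σ'_0 + Δσ = 40.803 + 8.8034 = 49.606 kPa.
Normally consolidated clay, so the full stress increment lies on the virgin compression line:
S_c = C_c·H/(1+e₀)·log₁₀(σ'_f/σ'_0) = 0.41×7.1/(1+1.19)×log₁₀(49.606/40.803)
    = 1.3292 × 0.084842 = 0.1128 m

S_c ≈ 113 mm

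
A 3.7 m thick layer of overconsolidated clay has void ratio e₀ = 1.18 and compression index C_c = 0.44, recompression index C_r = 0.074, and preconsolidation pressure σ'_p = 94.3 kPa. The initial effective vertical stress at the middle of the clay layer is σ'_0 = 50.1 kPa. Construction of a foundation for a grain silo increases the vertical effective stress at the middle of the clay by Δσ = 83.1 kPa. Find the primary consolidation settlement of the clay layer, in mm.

Final effective stress: σ'_f = 50.1 + 83.1 = 133.2 kPa.
σ'_f = 133.2 > σ'_p = 94.3 kPa, so the stress path crosses the preconsolidation pressure — recompression up to σ'_p, then virgin compression beyond:
S_c = H/(1+e₀)·[C_r·log₁₀(σ'_p/σ'_0) + C_c·log₁₀(σ'_f/σ'_p)]
    = 3.7/2.18 × [0.074×log₁₀(94.3/50.1) + 0.44×log₁₀(133.2/94.3)]
    = 1.6972 × [0.020326 + 0.065997] = 0.1465 m

S_c ≈ 147 mm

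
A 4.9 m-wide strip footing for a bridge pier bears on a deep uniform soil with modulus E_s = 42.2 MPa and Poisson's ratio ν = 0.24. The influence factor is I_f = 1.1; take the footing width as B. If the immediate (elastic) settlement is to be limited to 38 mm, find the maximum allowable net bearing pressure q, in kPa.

q ≈ 316 kPa

E_s = 42.2 MPa = 42200 kPa.
S_e = q·B·(1−ν²)/E_s · I_f  ⇒  q = S_e·E_s / (B·(1−ν²)·I_f).
q = 0.038 × 42200 / (4.9 × 0.9424 × 1.1) = 315.7 kPa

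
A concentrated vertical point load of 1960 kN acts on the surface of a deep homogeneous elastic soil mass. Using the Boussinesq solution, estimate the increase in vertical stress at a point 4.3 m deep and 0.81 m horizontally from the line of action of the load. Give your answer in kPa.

Boussinesq vertical stress below a point load on an elastic half-space:
Δσ_z = 3P/(2πz²) · [1 + (r/z)²]^(−5/2)
r/z = 0.81/4.3 = 0.18837; [1+(r/z)²]^(−5/2) = 0.91652.
Δσ_z = 3×1960/(2π×4.3²) × 0.91652 = 50.613 × 0.91652 = 46.39 kPa

Δσ_z ≈ 46.4 kPa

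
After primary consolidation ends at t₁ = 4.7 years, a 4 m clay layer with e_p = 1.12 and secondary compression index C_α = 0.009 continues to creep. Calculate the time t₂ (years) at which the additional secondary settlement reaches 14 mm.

S_s = C_α·H/(1+e_p)·log₁₀(t₂/t₁) ⇒ log₁₀(t₂/t₁) = S_s·(1+e_p)/(C_α·H).
log₁₀(t₂/t₁) = 0.014 × (1+1.12) / (0.009×4) = 0.8244
t₂ = t₁ × 10^0.8244 = 4.7 × 6.675 = 31.37 years

t₂ ≈ 31.4 years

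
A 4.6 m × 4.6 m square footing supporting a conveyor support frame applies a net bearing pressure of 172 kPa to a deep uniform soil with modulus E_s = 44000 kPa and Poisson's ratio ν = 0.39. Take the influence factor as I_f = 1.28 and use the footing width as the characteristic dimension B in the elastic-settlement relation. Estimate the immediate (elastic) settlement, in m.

S_e ≈ 0.0195 m

Immediate (elastic) settlement: S_e = q·B·(1−ν²)/E_s · I_f.
S_e = 172 × 4.6 × (1 − 0.39²) / 44000 × 1.28
    = 172 × 4.6 × 0.8479 / 44000 × 1.28
    = 0.01952 m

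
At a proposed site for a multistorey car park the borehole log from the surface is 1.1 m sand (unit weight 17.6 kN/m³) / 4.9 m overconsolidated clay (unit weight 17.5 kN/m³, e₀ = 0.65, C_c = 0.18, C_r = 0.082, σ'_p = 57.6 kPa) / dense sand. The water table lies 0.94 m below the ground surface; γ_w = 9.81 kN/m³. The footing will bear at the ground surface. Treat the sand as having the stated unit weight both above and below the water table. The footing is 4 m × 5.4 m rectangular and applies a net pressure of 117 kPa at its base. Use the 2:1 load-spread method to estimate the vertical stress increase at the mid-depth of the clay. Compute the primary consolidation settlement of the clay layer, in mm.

Mid-depth of clay below the ground surface: z = 1.1 + 4.9/2 = 3.55 m.
Total vertical stress at mid-clay: σ_v = 17.6×1.1 + 17.5×2.45 = 62.235 kPa.
Pore pressure: u = 9.81×(3.55 − 0.94) = 25.604 kPa.
Initial effective stress: σ'_0 = σ_v − u = 62.235 − 25.604 = 36.631 kPa.
Stress increase at mid-clay by the 2:1 spreading method:
Δσ = qBL/((B+z)(L+z)) = 117×4×5.4/((4+3.55)(5.4+3.55)) = 37.4 kPa
Final effective stress: σ'_f = 36.631 + 37.4 = 74.031 kPa.
σ'_f = 74.031 > σ'_p = 57.6 kPa, so the stress path crosses the preconsolidation pressure — recompression up to σ'_p, then virgin compression beyond:
S_c = H/(1+e₀)·[C_r·log₁₀(σ'_p/σ'_0) + C_c·log₁₀(σ'_f/σ'_p)]
    = 4.9/1.65 × [0.082×log₁₀(57.6/36.631) + 0.18×log₁₀(74.031/57.6)]
    = 2.9697 × [0.016119 + 0.019618] = 0.1061 m

S_c ≈ 106 mm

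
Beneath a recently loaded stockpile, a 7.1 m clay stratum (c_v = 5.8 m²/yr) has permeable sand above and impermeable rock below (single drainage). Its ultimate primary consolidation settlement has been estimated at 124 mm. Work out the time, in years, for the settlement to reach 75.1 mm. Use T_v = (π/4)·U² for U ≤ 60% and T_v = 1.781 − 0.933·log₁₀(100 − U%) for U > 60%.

Drainage path length: H_d = H = 7.1 m (single drainage).
U = S(t)/S_ult = 75.1/124 = 0.6056.
U > 60%: T_v = 1.781 − 0.933·log₁₀(100 − 60.565) = 0.29204.
t = T_v·H_d²/c_v = 0.29204×7.1²/5.8 = 2.538 years.

t ≈ 2.54 years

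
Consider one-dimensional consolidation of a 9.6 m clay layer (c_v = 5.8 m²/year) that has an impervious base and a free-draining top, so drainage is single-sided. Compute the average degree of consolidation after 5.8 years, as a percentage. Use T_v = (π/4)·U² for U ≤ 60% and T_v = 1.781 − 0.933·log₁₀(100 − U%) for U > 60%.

U ≈ 67.1 %

Drainage path length: H_d = H = 9.6 m (single drainage).
T_v = c_v·t/H_d² = 5.8×5.8/9.6² = 0.36502.
T_v = 0.36502 corresponds to the U > 60% branch:
U = 1 − 10^((1.781 − T_v)/0.933)/100 = 0.6706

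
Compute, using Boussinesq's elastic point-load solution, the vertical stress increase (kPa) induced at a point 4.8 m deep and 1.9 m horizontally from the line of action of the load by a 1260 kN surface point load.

Boussinesq vertical stress below a point load on an elastic half-space:
Δσ_z = 3P/(2πz²) · [1 + (r/z)²]^(−5/2)
r/z = 1.9/4.8 = 0.39583; [1+(r/z)²]^(−5/2) = 0.69497.
Δσ_z = 3×1260/(2π×4.8²) × 0.69497 = 26.111 × 0.69497 = 18.15 kPa

Δσ_z ≈ 18.1 kPa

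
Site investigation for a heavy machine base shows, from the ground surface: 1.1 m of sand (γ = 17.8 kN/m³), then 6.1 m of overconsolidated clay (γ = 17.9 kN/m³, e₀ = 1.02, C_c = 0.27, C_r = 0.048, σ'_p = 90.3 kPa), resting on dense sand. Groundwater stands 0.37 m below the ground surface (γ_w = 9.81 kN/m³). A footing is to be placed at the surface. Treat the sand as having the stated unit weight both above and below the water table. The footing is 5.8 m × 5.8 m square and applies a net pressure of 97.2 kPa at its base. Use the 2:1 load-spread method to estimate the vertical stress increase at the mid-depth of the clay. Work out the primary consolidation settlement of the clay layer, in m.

Mid-depth of clay below the ground surface: z = 1.1 + 6.1/2 = 4.15 m.
Total vertical stress at mid-clay: σ_v = 17.8×1.1 + 17.9×3.05 = 74.175 kPa.
Pore pressure: u = 9.81×(4.15 − 0.37) = 37.082 kPa.
Initial effective stress: σ'_0 = σ_v − u = 74.175 − 37.082 = 37.093 kPa.
Stress increase at mid-clay by the 2:1 spreading method:
Δσ = qBL/((B+z)(L+z)) = 97.2×5.8×5.8/((5.8+4.15)(5.8+4.15)) = 33.028 kPa
Final effective stress: σ'_f = 37.093 + 33.028 = 70.121 kPa.
σ'_f = 70.121 ≤ σ'_p = 90.3 kPa, so the clay remains overconsolidated and only the recompression index applies:
S_c = C_r·H/(1+e₀)·log₁₀(σ'_f/σ'_0) = 0.048×6.1/2.02×log₁₀(70.121/37.093)
    = 0.14495 × 0.27656 = 0.04009 m

S_c ≈ 0.0401 m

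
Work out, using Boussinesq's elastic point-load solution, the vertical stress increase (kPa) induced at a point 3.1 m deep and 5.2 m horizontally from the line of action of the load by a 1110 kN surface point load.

Boussinesq vertical stress below a point load on an elastic half-space:
Δσ_z = 3P/(2πz²) · [1 + (r/z)²]^(−5/2)
r/z = 5.2/3.1 = 1.6774; [1+(r/z)²]^(−5/2) = 0.035207.
Δσ_z = 3×1110/(2π×3.1²) × 0.035207 = 55.149 × 0.035207 = 1.942 kPa

Δσ_z ≈ 1.94 kPa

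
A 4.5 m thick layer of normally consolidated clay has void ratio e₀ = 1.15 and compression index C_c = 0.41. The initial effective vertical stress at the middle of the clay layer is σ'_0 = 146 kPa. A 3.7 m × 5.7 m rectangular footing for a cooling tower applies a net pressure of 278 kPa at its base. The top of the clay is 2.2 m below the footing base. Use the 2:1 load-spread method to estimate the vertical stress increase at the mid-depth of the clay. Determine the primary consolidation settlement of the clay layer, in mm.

S_c ≈ 147 mm

Mid-depth of clay below the footing base: z = 2.2 + 4.5/2 = 4.45 m.
Stress increase at mid-clay by the 2:1 spreading method:
Δσ = qBL/((B+z)(L+z)) = 278×3.7×5.7/((3.7+4.45)(5.7+4.45)) = 70.876 kPa
Final effective stress: σ'_f = σ'_0 + Δσ = 146 + 70.876 = 216.88 kPa.
Normally consolidated clay, so the full stress increment lies on the virgin compression line:
S_c = C_c·H/(1+e₀)·log₁₀(σ'_f/σ'_0) = 0.41×4.5/(1+1.15)×log₁₀(216.88/146)
    = 0.85814 × 0.17187 = 0.1475 m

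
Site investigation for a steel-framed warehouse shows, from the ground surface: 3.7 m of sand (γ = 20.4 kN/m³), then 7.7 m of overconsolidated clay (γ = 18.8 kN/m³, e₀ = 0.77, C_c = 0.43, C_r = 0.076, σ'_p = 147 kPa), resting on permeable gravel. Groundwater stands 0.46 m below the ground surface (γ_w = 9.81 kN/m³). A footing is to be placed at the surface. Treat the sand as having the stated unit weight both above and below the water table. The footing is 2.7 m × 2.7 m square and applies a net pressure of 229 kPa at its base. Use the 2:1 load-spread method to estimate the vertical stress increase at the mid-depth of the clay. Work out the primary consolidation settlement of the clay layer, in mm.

Mid-depth of clay below the ground surface: z = 3.7 + 7.7/2 = 7.55 m.
Total vertical stress at mid-clay: σ_v = 20.4×3.7 + 18.8×3.85 = 147.86 kPa.
Pore pressure: u = 9.81×(7.55 − 0.46) = 69.553 kPa.
Initial effective stress: σ'_0 = σ_v − u = 147.86 − 69.553 = 78.307 kPa.
Stress increase at mid-clay by the 2:1 spreading method:
Δσ = qBL/((B+z)(L+z)) = 229×2.7×2.7/((2.7+7.55)(2.7+7.55)) = 15.89 kPa
Final effective stress: σ'_f = 78.307 + 15.89 = 94.197 kPa.
σ'_f = 94.197 ≤ σ'_p = 147 kPa, so the clay remains overconsolidated and only the recompression index applies:
S_c = C_r·H/(1+e₀)·log₁₀(σ'_f/σ'_0) = 0.076×7.7/1.77×log₁₀(94.197/78.307)
    = 0.33062 × 0.080236 = 0.02653 m

S_c ≈ 26.5 mm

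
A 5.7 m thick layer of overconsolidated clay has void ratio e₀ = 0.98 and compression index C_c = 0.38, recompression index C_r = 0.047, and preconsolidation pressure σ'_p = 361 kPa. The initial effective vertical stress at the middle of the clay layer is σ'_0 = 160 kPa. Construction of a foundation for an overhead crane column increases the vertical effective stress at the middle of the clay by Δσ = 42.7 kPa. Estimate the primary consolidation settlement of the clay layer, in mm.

Final effective stress: σ'_f = 160 + 42.7 = 202.7 kPa.
σ'_f = 202.7 ≤ σ'_p = 361 kPa, so the clay remains overconsolidated and only the recompression index applies:
S_c = C_r·H/(1+e₀)·log₁₀(σ'_f/σ'_0) = 0.047×5.7/1.98×log₁₀(202.7/160)
    = 0.1353 × 0.10273 = 0.0139 m

S_c ≈ 13.9 mm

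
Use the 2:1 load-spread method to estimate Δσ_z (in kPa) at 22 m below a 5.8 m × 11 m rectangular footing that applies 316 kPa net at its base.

By the 2:1 method the load spreads at 1 horizontal : 2 vertical, so at depth z the loaded area has grown by z in each plan dimension:
Δσ = qBL/((B+z)(L+z)) = 316×5.8×11/((5.8+22)(11+22)) = 21.976 kPa

Δσ_z ≈ 22 kPa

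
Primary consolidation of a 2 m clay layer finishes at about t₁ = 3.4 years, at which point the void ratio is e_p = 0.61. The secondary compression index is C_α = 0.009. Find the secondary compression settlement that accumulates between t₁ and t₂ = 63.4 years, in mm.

Secondary compression: S_s = C_α·H/(1+e_p)·log₁₀(t₂/t₁)
S_s = 0.009×2/(1+0.61)×log₁₀(63.4/3.4)
    = 0.01118 × 1.271 = 0.01421 m

S_s ≈ 14.2 mm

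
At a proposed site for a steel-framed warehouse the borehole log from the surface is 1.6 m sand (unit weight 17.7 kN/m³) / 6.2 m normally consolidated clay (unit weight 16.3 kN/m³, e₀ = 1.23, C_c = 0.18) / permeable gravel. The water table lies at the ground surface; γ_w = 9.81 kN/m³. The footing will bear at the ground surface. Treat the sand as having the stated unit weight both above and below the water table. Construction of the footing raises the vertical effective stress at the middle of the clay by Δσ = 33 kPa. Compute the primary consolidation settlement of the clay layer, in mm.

Mid-depth of clay below the ground surface: z = 1.6 + 6.2/2 = 4.7 m.
Total vertical stress at mid-clay: σ_v = 17.7×1.6 + 16.3×3.1 = 78.85 kPa.
Pore pressure: u = 9.81×(4.7 − 0) = 46.107 kPa.
Initial effective stress: σ'_0 = σ_v − u = 78.85 − 46.107 = 32.743 kPa.
Final effective stress: σ'_f = σ'_0 + Δσ = 32.743 + 33 = 65.743 kPa.
Normally consolidated clay, so the full stress increment lies on the virgin compression line:
S_c = C_c·H/(1+e₀)·log₁₀(σ'_f/σ'_0) = 0.18×6.2/(1+1.23)×log₁₀(65.743/32.743)
    = 0.50045 × 0.30273 = 0.1515 m

S_c ≈ 152 mm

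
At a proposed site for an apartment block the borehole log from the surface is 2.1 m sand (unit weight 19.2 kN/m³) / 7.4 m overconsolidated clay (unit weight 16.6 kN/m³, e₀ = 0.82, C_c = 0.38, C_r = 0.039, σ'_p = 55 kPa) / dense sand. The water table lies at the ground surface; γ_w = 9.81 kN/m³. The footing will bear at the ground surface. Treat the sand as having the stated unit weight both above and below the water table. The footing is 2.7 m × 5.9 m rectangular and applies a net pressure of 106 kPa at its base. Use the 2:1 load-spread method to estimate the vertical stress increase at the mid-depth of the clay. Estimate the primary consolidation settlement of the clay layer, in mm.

S_c ≈ 92.5 mm

Mid-depth of clay below the ground surface: z = 2.1 + 7.4/2 = 5.8 m.
Total vertical stress at mid-clay: σ_v = 19.2×2.1 + 16.6×3.7 = 101.74 kPa.
Pore pressure: u = 9.81×(5.8 − 0) = 56.898 kPa.
Initial effective stress: σ'_0 = σ_v − u = 101.74 − 56.898 = 44.842 kPa.
Stress increase at mid-clay by the 2:1 spreading method:
Δσ = qBL/((B+z)(L+z)) = 106×2.7×5.9/((2.7+5.8)(5.9+5.8)) = 16.979 kPa
Final effective stress: σ'_f = 44.842 + 16.979 = 61.821 kPa.
σ'_f = 61.821 > σ'_p = 55 kPa, so the stress path crosses the preconsolidation pressure — recompression up to σ'_p, then virgin compression beyond:
S_c = H/(1+e₀)·[C_r·log₁₀(σ'_p/σ'_0) + C_c·log₁₀(σ'_f/σ'_p)]
    = 7.4/1.82 × [0.039×log₁₀(55/44.842) + 0.38×log₁₀(61.821/55)]
    = 4.0659 × [0.0034584 + 0.019294] = 0.09251 m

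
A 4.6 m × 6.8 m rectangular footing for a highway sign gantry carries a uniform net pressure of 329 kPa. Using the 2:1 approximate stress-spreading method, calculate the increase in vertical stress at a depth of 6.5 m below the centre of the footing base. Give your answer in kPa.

By the 2:1 method the load spreads at 1 horizontal : 2 vertical, so at depth z the loaded area has grown by z in each plan dimension:
Δσ = qBL/((B+z)(L+z)) = 329×4.6×6.8/((4.6+6.5)(6.8+6.5)) = 69.709 kPa

Δσ_z ≈ 69.7 kPa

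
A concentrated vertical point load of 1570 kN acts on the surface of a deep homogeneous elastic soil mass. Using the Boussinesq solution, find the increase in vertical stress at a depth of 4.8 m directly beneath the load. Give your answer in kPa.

Δσ_z ≈ 32.5 kPa

Boussinesq vertical stress below a point load on an elastic half-space:
Δσ_z = 3P/(2πz²) · [1 + (r/z)²]^(−5/2)
r/z = 0/4.8 = 0; [1+(r/z)²]^(−5/2) = 1.
Δσ_z = 3×1570/(2π×4.8²) × 1 = 32.536 × 1 = 32.54 kPa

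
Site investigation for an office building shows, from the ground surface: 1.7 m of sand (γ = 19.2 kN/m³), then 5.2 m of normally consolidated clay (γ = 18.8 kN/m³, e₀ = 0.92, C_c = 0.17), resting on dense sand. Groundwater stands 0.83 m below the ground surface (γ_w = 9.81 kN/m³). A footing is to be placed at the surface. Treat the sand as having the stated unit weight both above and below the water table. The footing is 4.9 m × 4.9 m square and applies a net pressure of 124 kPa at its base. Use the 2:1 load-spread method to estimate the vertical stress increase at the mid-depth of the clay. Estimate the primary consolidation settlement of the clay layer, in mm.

Mid-depth of clay below the ground surface: z = 1.7 + 5.2/2 = 4.3 m.
Total vertical stress at mid-clay: σ_v = 19.2×1.7 + 18.8×2.6 = 81.52 kPa.
Pore pressure: u = 9.81×(4.3 − 0.83) = 34.041 kPa.
Initial effective stress: σ'_0 = σ_v − u = 81.52 − 34.041 = 47.479 kPa.
Stress increase at mid-clay by the 2:1 spreading method:
Δσ = qBL/((B+z)(L+z)) = 124×4.9×4.9/((4.9+4.3)(4.9+4.3)) = 35.175 kPa
Final effective stress: σ'_f = σ'_0 + Δσ = 47.479 + 35.175 = 82.654 kPa.
Normally consolidated clay, so the full stress increment lies on the virgin compression line:
S_c = C_c·H/(1+e₀)·log₁₀(σ'_f/σ'_0) = 0.17×5.2/(1+0.92)×log₁₀(82.654/47.479)
    = 0.46042 × 0.24076 = 0.1109 m

S_c ≈ 111 mm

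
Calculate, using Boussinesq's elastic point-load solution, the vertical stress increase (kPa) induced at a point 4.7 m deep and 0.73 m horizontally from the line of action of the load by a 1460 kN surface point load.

Boussinesq vertical stress below a point load on an elastic half-space:
Δσ_z = 3P/(2πz²) · [1 + (r/z)²]^(−5/2)
r/z = 0.73/4.7 = 0.15532; [1+(r/z)²]^(−5/2) = 0.94215.
Δσ_z = 3×1460/(2π×4.7²) × 0.94215 = 31.557 × 0.94215 = 29.73 kPa

Δσ_z ≈ 29.7 kPa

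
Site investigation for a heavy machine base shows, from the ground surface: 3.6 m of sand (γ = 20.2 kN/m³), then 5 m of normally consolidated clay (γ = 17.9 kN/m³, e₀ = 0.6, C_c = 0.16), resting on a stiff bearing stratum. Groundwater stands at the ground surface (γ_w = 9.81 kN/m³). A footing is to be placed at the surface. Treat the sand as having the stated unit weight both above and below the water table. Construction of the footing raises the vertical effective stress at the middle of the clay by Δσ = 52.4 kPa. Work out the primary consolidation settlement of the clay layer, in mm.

S_c ≈ 140 mm

Mid-depth of clay below the ground surface: z = 3.6 + 5/2 = 6.1 m.
Total vertical stress at mid-clay: σ_v = 20.2×3.6 + 17.9×2.5 = 117.47 kPa.
Pore pressure: u = 9.81×(6.1 − 0) = 59.841 kPa.
Initial effective stress: σ'_0 = σ_v − u = 117.47 − 59.841 = 57.629 kPa.
Final effective stress: σ'_f = σ'_0 + Δσ = 57.629 + 52.4 = 110.03 kPa.
Normally consolidated clay, so the full stress increment lies on the virgin compression line:
S_c = C_c·H/(1+e₀)·log₁₀(σ'_f/σ'_0) = 0.16×5/(1+0.6)×log₁₀(110.03/57.629)
    = 0.5 × 0.28087 = 0.1404 m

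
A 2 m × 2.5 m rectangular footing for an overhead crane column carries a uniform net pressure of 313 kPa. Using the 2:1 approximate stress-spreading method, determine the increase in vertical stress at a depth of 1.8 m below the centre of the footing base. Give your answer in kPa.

Δσ_z ≈ 95.8 kPa

By the 2:1 method the load spreads at 1 horizontal : 2 vertical, so at depth z the loaded area has grown by z in each plan dimension:
Δσ = qBL/((B+z)(L+z)) = 313×2×2.5/((2+1.8)(2.5+1.8)) = 95.777 kPa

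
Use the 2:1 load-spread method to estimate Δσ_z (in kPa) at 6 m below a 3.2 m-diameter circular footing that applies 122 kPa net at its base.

By the 2:1 method the load spreads at 1 horizontal : 2 vertical, so at depth z the loaded area has grown by z in each plan dimension:
Δσ ≈ qD²/(D+z)² = 122×3.2²/(3.2+6)² = 14.76 kPa

Δσ_z ≈ 14.8 kPa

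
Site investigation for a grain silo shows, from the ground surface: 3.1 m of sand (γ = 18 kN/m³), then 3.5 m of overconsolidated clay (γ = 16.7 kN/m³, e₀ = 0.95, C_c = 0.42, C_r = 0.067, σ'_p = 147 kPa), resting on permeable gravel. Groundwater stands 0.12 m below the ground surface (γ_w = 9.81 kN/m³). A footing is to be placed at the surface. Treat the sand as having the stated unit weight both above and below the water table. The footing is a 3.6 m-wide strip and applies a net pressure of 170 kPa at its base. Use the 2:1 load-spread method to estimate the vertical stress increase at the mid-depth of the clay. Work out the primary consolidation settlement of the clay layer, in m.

S_c ≈ 0.0552 m

Mid-depth of clay below the ground surface: z = 3.1 + 3.5/2 = 4.85 m.
Total vertical stress at mid-clay: σ_v = 18×3.1 + 16.7×1.75 = 85.025 kPa.
Pore pressure: u = 9.81×(4.85 − 0.12) = 46.401 kPa.
Initial effective stress: σ'_0 = σ_v − u = 85.025 − 46.401 = 38.624 kPa.
Stress increase at mid-clay by the 2:1 spreading method:
Δσ = qB/(B+z) = 170×3.6/(3.6+4.85) = 72.426 kPa
Final effective stress: σ'_f = 38.624 + 72.426 = 111.05 kPa.
σ'_f = 111.05 ≤ σ'_p = 147 kPa, so the clay remains overconsolidated and only the recompression index applies:
S_c = C_r·H/(1+e₀)·log₁₀(σ'_f/σ'_0) = 0.067×3.5/1.95×log₁₀(111.05/38.624)
    = 0.12026 × 0.45866 = 0.05516 m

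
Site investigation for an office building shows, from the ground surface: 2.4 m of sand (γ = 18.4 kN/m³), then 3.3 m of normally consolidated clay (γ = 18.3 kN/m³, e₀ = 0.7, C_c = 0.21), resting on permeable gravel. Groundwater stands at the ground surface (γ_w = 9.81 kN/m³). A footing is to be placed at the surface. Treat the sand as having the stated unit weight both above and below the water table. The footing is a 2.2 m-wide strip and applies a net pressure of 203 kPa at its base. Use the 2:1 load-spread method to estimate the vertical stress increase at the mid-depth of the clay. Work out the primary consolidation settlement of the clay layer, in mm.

S_c ≈ 198 mm

Mid-depth of clay below the ground surface: z = 2.4 + 3.3/2 = 4.05 m.
Total vertical stress at mid-clay: σ_v = 18.4×2.4 + 18.3×1.65 = 74.355 kPa.
Pore pressure: u = 9.81×(4.05 − 0) = 39.73 kPa.
Initial effective stress: σ'_0 = σ_v − u = 74.355 − 39.73 = 34.625 kPa.
Stress increase at mid-clay by the 2:1 spreading method:
Δσ = qB/(B+z) = 203×2.2/(2.2+4.05) = 71.456 kPa
Final effective stress: σ'_f = σ'_0 + Δσ = 34.625 + 71.456 = 106.08 kPa.
Normally consolidated clay, so the full stress increment lies on the virgin compression line:
S_c = C_c·H/(1+e₀)·log₁₀(σ'_f/σ'_0) = 0.21×3.3/(1+0.7)×log₁₀(106.08/34.625)
    = 0.40765 × 0.48624 = 0.1982 m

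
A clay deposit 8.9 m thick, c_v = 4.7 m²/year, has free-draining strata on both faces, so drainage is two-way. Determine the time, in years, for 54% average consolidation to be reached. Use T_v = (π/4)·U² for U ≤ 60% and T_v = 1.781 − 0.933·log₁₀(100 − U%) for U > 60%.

t ≈ 0.965 years

Drainage path length: H_d = H/2 = 4.45 m (double drainage).
U ≤ 60%: T_v = (π/4)·U² = (π/4)×0.54² = 0.22902.
t = T_v·H_d²/c_v = 0.22902×4.45²/4.7 = 0.9649 years.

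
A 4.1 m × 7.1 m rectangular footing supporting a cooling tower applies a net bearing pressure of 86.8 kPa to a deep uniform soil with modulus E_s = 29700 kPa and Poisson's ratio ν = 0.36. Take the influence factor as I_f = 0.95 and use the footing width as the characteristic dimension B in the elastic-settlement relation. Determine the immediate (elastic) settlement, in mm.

S_e ≈ 9.91 mm

Immediate (elastic) settlement: S_e = q·B·(1−ν²)/E_s · I_f.
S_e = 86.8 × 4.1 × (1 − 0.36²) / 29700 × 0.95
    = 86.8 × 4.1 × 0.8704 / 29700 × 0.95
    = 0.009908 m = 9.908 mm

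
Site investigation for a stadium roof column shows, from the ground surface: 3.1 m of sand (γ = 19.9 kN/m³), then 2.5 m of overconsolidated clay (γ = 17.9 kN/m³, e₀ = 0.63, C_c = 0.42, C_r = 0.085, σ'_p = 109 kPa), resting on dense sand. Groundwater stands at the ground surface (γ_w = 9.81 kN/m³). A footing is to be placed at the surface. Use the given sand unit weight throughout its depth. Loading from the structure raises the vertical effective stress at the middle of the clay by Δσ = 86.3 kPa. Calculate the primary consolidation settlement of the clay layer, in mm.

Mid-depth of clay below the ground surface: z = 3.1 + 2.5/2 = 4.35 m.
Total vertical stress at mid-clay: σ_v = 19.9×3.1 + 17.9×1.25 = 84.065 kPa.
Pore pressure: u = 9.81×(4.35 − 0) = 42.673 kPa.
Initial effective stress: σ'_0 = σ_v − u = 84.065 − 42.673 = 41.392 kPa.
Final effective stress: σ'_f = 41.392 + 86.3 = 127.69 kPa.
σ'_f = 127.69 > σ'_p = 109 kPa, so the stress path crosses the preconsolidation pressure — recompression up to σ'_p, then virgin compression beyond:
S_c = H/(1+e₀)·[C_r·log₁₀(σ'_p/σ'_0) + C_c·log₁₀(σ'_f/σ'_p)]
    = 2.5/1.63 × [0.085×log₁₀(109/41.392) + 0.42×log₁₀(127.69/109)]
    = 1.5337 × [0.035743 + 0.028867] = 0.09909 m

S_c ≈ 99.1 mm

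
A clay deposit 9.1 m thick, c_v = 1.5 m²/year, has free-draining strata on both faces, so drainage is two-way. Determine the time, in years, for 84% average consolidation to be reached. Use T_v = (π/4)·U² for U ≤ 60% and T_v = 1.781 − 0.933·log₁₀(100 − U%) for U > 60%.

Drainage path length: H_d = H/2 = 4.55 m (double drainage).
U > 60%: T_v = 1.781 − 0.933·log₁₀(100 − 84) = 0.65756.
t = T_v·H_d²/c_v = 0.65756×4.55²/1.5 = 9.075 years.

t ≈ 9.08 years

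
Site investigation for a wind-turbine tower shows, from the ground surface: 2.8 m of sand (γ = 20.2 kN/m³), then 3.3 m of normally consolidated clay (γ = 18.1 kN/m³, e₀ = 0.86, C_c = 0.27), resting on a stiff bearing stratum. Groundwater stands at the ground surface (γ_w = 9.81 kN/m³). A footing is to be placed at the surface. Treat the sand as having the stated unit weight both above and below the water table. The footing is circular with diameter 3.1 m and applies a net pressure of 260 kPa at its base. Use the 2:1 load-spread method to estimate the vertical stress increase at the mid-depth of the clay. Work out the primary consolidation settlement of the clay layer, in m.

Mid-depth of clay below the ground surface: z = 2.8 + 3.3/2 = 4.45 m.
Total vertical stress at mid-clay: σ_v = 20.2×2.8 + 18.1×1.65 = 86.425 kPa.
Pore pressure: u = 9.81×(4.45 − 0) = 43.655 kPa.
Initial effective stress: σ'_0 = σ_v − u = 86.425 − 43.655 = 42.77 kPa.
Stress increase at mid-clay by the 2:1 spreading method:
Δσ ≈ qD²/(D+z)² = 260×3.1²/(3.1+4.45)² = 43.833 kPa
Final effective stress: σ'_f = σ'_0 + Δσ = 42.77 + 43.833 = 86.603 kPa.
Normally consolidated clay, so the full stress increment lies on the virgin compression line:
S_c = C_c·H/(1+e₀)·log₁₀(σ'_f/σ'_0) = 0.27×3.3/(1+0.86)×log₁₀(86.603/42.77)
    = 0.47903 × 0.30639 = 0.1468 m

S_c ≈ 0.147 m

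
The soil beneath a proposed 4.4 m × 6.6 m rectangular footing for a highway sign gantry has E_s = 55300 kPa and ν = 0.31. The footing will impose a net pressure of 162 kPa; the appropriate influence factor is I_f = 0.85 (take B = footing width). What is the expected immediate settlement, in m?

Immediate (elastic) settlement: S_e = q·B·(1−ν²)/E_s · I_f.
S_e = 162 × 4.4 × (1 − 0.31²) / 55300 × 0.85
    = 162 × 4.4 × 0.9039 / 55300 × 0.85
    = 0.009903 m

S_e ≈ 0.0099 m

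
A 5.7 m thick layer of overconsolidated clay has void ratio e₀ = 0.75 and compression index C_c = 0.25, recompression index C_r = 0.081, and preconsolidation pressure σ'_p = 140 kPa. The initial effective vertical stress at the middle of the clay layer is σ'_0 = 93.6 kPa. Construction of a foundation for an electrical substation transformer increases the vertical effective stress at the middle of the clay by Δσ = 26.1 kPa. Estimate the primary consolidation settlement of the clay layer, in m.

Final effective stress: σ'_f = 93.6 + 26.1 = 119.7 kPa.
σ'_f = 119.7 ≤ σ'_p = 140 kPa, so the clay remains overconsolidated and only the recompression index applies:
S_c = C_r·H/(1+e₀)·log₁₀(σ'_f/σ'_0) = 0.081×5.7/1.75×log₁₀(119.7/93.6)
    = 0.26383 × 0.10682 = 0.02818 m

S_c ≈ 0.0282 m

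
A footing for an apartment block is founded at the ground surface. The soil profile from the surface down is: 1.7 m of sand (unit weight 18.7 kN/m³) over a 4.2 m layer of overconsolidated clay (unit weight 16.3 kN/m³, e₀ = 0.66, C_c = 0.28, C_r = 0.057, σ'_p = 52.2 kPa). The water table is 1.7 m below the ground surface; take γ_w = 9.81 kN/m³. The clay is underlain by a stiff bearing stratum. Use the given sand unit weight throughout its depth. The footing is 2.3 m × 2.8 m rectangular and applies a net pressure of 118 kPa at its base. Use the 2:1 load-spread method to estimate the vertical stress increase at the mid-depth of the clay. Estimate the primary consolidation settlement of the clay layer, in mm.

S_c ≈ 72.8 mm

Mid-depth of clay below the ground surface: z = 1.7 + 4.2/2 = 3.8 m.
Total vertical stress at mid-clay: σ_v = 18.7×1.7 + 16.3×2.1 = 66.02 kPa.
Pore pressure: u = 9.81×(3.8 − 1.7) = 20.601 kPa.
Initial effective stress: σ'_0 = σ_v − u = 66.02 − 20.601 = 45.419 kPa.
Stress increase at mid-clay by the 2:1 spreading method:
Δσ = qBL/((B+z)(L+z)) = 118×2.3×2.8/((2.3+3.8)(2.8+3.8)) = 18.875 kPa
Final effective stress: σ'_f = 45.419 + 18.875 = 64.294 kPa.
σ'_f = 64.294 > σ'_p = 52.2 kPa, so the stress path crosses the preconsolidation pressure — recompression up to σ'_p, then virgin compression beyond:
S_c = H/(1+e₀)·[C_r·log₁₀(σ'_p/σ'_0) + C_c·log₁₀(σ'_f/σ'_p)]
    = 4.2/1.66 × [0.057×log₁₀(52.2/45.419) + 0.28×log₁₀(64.294/52.2)]
    = 2.5301 × [0.0034447 + 0.02534] = 0.07283 m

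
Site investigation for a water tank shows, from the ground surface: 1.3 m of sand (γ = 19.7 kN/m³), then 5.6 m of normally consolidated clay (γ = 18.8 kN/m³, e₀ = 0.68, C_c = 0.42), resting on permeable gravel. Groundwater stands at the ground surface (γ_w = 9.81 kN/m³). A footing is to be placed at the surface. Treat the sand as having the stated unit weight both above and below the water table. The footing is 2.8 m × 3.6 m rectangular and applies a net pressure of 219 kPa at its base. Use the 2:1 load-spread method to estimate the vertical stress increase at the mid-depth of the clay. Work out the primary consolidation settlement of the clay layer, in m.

S_c ≈ 0.449 m

Mid-depth of clay below the ground surface: z = 1.3 + 5.6/2 = 4.1 m.
Total vertical stress at mid-clay: σ_v = 19.7×1.3 + 18.8×2.8 = 78.25 kPa.
Pore pressure: u = 9.81×(4.1 − 0) = 40.221 kPa.
Initial effective stress: σ'_0 = σ_v − u = 78.25 − 40.221 = 38.029 kPa.
Stress increase at mid-clay by the 2:1 spreading method:
Δσ = qBL/((B+z)(L+z)) = 219×2.8×3.6/((2.8+4.1)(3.6+4.1)) = 41.549 kPa
Final effective stress: σ'_f = σ'_0 + Δσ = 38.029 + 41.549 = 79.578 kPa.
Normally consolidated clay, so the full stress increment lies on the virgin compression line:
S_c = C_c·H/(1+e₀)·log₁₀(σ'_f/σ'_0) = 0.42×5.6/(1+0.68)×log₁₀(79.578/38.029)
    = 1.4 × 0.32068 = 0.449 m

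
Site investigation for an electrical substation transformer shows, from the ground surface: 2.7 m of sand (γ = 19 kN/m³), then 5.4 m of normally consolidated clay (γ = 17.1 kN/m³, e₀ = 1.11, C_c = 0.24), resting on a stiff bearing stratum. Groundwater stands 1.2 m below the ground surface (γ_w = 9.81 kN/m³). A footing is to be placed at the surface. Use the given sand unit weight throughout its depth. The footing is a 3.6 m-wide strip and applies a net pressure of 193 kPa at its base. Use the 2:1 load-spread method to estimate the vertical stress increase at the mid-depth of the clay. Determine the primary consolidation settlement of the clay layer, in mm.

Mid-depth of clay below the ground surface: z = 2.7 + 5.4/2 = 5.4 m.
Total vertical stress at mid-clay: σ_v = 19×2.7 + 17.1×2.7 = 97.47 kPa.
Pore pressure: u = 9.81×(5.4 − 1.2) = 41.202 kPa.
Initial effective stress: σ'_0 = σ_v − u = 97.47 − 41.202 = 56.268 kPa.
Stress increase at mid-clay by the 2:1 spreading method:
Δσ = qB/(B+z) = 193×3.6/(3.6+5.4) = 77.2 kPa
Final effective stress: σ'_f = σ'_0 + Δσ = 56.268 + 77.2 = 133.47 kPa.
Normally consolidated clay, so the full stress increment lies on the virgin compression line:
S_c = C_c·H/(1+e₀)·log₁₀(σ'_f/σ'_0) = 0.24×5.4/(1+1.11)×log₁₀(133.47/56.268)
    = 0.61422 × 0.37512 = 0.2304 m

S_c ≈ 230 mm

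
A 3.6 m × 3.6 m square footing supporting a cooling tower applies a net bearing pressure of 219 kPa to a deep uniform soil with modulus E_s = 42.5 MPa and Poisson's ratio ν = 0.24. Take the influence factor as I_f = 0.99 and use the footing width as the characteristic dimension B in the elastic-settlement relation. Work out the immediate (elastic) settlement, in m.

Immediate (elastic) settlement: S_e = q·B·(1−ν²)/E_s · I_f.
E_s = 42.5 MPa = 42500 kPa.
S_e = 219 × 3.6 × (1 − 0.24²) / 42500 × 0.99
    = 219 × 3.6 × 0.9424 / 42500 × 0.99
    = 0.01731 m

S_e ≈ 0.0173 m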